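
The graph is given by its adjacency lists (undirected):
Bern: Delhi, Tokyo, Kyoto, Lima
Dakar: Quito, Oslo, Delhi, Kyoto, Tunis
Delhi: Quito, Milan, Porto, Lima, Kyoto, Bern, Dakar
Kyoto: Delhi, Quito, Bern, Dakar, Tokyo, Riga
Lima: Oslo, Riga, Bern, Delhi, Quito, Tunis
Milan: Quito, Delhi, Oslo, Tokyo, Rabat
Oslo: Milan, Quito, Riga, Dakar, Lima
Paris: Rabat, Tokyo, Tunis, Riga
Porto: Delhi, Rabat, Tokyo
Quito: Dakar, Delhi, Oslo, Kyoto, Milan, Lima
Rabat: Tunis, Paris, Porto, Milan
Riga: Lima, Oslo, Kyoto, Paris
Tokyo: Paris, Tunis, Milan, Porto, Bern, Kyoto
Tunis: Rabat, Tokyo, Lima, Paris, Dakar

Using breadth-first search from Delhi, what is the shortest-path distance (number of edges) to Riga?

2

Level 0: Delhi
Level 1: Bern, Dakar, Kyoto, Lima, Milan, Porto, Quito
Level 2: Oslo, Rabat, Riga, Tokyo, Tunis
Level 3: Paris
Riga first appears at level 2.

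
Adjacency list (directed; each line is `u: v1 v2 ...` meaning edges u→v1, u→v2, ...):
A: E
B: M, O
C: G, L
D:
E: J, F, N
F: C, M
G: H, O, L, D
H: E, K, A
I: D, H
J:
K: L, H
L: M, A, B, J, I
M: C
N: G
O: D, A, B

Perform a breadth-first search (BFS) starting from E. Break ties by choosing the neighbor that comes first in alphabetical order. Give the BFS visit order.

E, F, J, N, C, M, G, L, D, H, O, A, B, I, K

Visit E; enqueue F, J, N → queue [F, J, N]
Visit F; enqueue C, M → queue [J, N, C, M]
Visit J → queue [N, C, M]
Visit N; enqueue G → queue [C, M, G]
Visit C; enqueue L → queue [M, G, L]
Visit M → queue [G, L]
Visit G; enqueue D, H, O → queue [L, D, H, O]
Visit L; enqueue A, B, I → queue [D, H, O, A, B, I]
Visit D → queue [H, O, A, B, I]
Visit H; enqueue K → queue [O, A, B, I, K]
Visit O → queue [A, B, I, K]
Visit A → queue [B, I, K]
Visit B → queue [I, K]
Visit I → queue [K]
Visit K → queue []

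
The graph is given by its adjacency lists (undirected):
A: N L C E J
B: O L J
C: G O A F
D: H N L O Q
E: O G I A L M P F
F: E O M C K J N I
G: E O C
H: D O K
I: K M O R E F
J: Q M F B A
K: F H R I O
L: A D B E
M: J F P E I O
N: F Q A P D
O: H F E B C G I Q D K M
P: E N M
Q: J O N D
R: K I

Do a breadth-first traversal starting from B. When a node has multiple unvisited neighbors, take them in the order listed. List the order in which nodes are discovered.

Visit B; enqueue O, L, J → queue [O, L, J]
Visit O; enqueue H, F, E, C, G, I, Q, D, K, M → queue [L, J, H, F, E, C, G, I, Q, D, K, M]
Visit L; enqueue A → queue [J, H, F, E, C, G, I, Q, D, K, M, A]
Visit J → queue [H, F, E, C, G, I, Q, D, K, M, A]
Visit H → queue [F, E, C, G, I, Q, D, K, M, A]
Visit F; enqueue N → queue [E, C, G, I, Q, D, K, M, A, N]
Visit E; enqueue P → queue [C, G, I, Q, D, K, M, A, N, P]
Visit C → queue [G, I, Q, D, K, M, A, N, P]
Visit G → queue [I, Q, D, K, M, A, N, P]
Visit I; enqueue R → queue [Q, D, K, M, A, N, P, R]
Visit Q → queue [D, K, M, A, N, P, R]
Visit D → queue [K, M, A, N, P, R]
Visit K → queue [M, A, N, P, R]
Visit M → queue [A, N, P, R]
Visit A → queue [N, P, R]
Visit N → queue [P, R]
Visit P → queue [R]
Visit R → queue []

B, O, L, J, H, F, E, C, G, I, Q, D, K, M, A, N, P, R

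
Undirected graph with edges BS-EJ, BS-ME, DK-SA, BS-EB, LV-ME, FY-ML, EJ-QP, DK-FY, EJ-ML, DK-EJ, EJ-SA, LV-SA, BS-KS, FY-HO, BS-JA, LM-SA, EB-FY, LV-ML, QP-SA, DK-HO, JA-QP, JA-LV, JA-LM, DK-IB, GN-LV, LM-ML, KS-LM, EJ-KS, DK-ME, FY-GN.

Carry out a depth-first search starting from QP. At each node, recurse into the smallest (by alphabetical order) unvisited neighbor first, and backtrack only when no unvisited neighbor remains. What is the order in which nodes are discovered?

Visit QP
QP → EJ
EJ → BS
BS → EB
EB → FY
FY → DK
DK → HO
DK → IB
DK → ME
ME → LV
LV → GN
LV → JA
JA → LM
LM → KS
LM → ML
LM → SA

QP, EJ, BS, EB, FY, DK, HO, IB, ME, LV, GN, JA, LM, KS, ML, SA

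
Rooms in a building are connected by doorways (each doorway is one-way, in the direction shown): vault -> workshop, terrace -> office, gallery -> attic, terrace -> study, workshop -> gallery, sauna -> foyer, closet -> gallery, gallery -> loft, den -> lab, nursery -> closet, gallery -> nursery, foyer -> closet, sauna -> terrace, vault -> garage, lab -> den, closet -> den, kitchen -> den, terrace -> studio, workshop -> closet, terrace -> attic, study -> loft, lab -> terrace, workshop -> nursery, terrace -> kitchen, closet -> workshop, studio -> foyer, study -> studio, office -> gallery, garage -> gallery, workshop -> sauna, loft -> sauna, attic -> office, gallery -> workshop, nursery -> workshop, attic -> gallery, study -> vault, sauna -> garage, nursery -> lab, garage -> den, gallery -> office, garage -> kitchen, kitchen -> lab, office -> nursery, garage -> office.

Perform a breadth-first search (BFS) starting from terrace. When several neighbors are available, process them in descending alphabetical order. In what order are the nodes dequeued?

Visit terrace; enqueue study, studio, office, kitchen, attic → queue [study, studio, office, kitchen, attic]
Visit study; enqueue vault, loft → queue [studio, office, kitchen, attic, vault, loft]
Visit studio; enqueue foyer → queue [office, kitchen, attic, vault, loft, foyer]
Visit office; enqueue nursery, gallery → queue [kitchen, attic, vault, loft, foyer, nursery, gallery]
Visit kitchen; enqueue lab, den → queue [attic, vault, loft, foyer, nursery, gallery, lab, den]
Visit attic → queue [vault, loft, foyer, nursery, gallery, lab, den]
Visit vault; enqueue workshop, garage → queue [loft, foyer, nursery, gallery, lab, den, workshop, garage]
Visit loft; enqueue sauna → queue [foyer, nursery, gallery, lab, den, workshop, garage, sauna]
Visit foyer; enqueue closet → queue [nursery, gallery, lab, den, workshop, garage, sauna, closet]
Visit nursery → queue [gallery, lab, den, workshop, garage, sauna, closet]
Visit gallery → queue [lab, den, workshop, garage, sauna, closet]
Visit lab → queue [den, workshop, garage, sauna, closet]
Visit den → queue [workshop, garage, sauna, closet]
Visit workshop → queue [garage, sauna, closet]
Visit garage → queue [sauna, closet]
Visit sauna → queue [closet]
Visit closet → queue []

terrace -> study -> studio -> office -> kitchen -> attic -> vault -> loft -> foyer -> nursery -> gallery -> lab -> den -> workshop -> garage -> sauna -> closet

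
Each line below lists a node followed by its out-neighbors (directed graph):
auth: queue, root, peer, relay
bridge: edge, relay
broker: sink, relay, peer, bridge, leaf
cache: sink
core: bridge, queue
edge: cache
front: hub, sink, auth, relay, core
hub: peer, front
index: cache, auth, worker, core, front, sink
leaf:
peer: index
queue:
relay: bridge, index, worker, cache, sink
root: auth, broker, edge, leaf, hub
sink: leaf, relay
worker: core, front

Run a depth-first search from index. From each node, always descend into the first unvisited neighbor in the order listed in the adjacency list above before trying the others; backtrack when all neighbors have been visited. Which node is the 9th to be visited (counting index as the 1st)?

Visit index
index → cache
cache → sink
sink → leaf
sink → relay
relay → bridge
bridge → edge
relay → worker
worker → core
core → queue
worker → front
front → hub
hub → peer
front → auth
auth → root
root → broker

Visit order: index, cache, sink, leaf, relay, bridge, edge, worker, core, queue, front, hub, peer, auth, root, broker

core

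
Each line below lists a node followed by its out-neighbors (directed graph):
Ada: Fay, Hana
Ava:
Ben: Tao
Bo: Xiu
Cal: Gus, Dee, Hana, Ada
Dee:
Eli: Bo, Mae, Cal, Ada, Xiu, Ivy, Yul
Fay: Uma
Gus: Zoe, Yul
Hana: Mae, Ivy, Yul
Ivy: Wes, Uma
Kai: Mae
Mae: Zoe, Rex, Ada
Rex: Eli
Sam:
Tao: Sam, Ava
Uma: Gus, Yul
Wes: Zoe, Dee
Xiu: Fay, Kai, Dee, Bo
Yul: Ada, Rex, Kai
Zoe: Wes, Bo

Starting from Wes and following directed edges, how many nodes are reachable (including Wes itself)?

17

BFS from Wes visits: Wes, Zoe, Dee, Bo, Xiu, Kai, Fay, Mae, Uma, Rex, Ada, Yul, Gus, Eli, Hana, Ivy, Cal
Reachable nodes: 17 of 21 total.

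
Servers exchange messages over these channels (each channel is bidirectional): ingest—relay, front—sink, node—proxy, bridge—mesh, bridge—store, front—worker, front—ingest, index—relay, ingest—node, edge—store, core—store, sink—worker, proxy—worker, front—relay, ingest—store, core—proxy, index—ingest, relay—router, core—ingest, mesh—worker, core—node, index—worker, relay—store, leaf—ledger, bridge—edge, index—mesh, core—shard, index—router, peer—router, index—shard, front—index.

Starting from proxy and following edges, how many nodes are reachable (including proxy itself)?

BFS from proxy visits: proxy, worker, node, core, sink, mesh, index, front, ingest, store, shard, bridge, router, relay, edge, peer
Reachable nodes: 16 of 18 total.

16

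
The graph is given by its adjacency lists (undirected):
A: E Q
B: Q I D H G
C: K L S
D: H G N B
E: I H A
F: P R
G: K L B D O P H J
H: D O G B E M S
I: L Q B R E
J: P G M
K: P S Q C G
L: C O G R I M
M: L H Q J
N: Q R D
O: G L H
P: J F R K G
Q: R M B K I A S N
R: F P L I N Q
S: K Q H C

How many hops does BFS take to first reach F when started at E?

3

Level 0: E
Level 1: A, H, I
Level 2: B, D, G, L, M, O, Q, R, S
Level 3: C, F, J, K, N, P
F first appears at level 3.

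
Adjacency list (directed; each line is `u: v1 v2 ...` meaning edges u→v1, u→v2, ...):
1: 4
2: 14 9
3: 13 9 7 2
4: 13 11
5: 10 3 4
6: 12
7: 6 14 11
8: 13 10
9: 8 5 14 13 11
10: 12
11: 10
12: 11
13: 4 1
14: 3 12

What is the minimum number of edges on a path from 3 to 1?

Level 0: 3
Level 1: 2, 7, 9, 13
Level 2: 1, 4, 5, 6, 8, 11, 14
Level 3: 10, 12
1 first appears at level 2.

2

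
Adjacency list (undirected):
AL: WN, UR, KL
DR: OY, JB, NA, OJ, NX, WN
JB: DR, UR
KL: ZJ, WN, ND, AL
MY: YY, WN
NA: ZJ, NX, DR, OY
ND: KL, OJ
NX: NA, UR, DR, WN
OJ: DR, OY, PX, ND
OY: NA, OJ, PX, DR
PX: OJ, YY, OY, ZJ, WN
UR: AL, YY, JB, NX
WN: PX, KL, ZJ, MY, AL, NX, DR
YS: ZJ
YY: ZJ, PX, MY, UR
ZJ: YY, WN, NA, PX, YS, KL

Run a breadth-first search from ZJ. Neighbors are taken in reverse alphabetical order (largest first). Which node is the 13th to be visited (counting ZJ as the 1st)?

Visit ZJ; enqueue YY, YS, WN, PX, NA, KL → queue [YY, YS, WN, PX, NA, KL]
Visit YY; enqueue UR, MY → queue [YS, WN, PX, NA, KL, UR, MY]
Visit YS → queue [WN, PX, NA, KL, UR, MY]
Visit WN; enqueue NX, DR, AL → queue [PX, NA, KL, UR, MY, NX, DR, AL]
Visit PX; enqueue OY, OJ → queue [NA, KL, UR, MY, NX, DR, AL, OY, OJ]
Visit NA → queue [KL, UR, MY, NX, DR, AL, OY, OJ]
Visit KL; enqueue ND → queue [UR, MY, NX, DR, AL, OY, OJ, ND]
Visit UR; enqueue JB → queue [MY, NX, DR, AL, OY, OJ, ND, JB]
Visit MY → queue [NX, DR, AL, OY, OJ, ND, JB]
Visit NX → queue [DR, AL, OY, OJ, ND, JB]
Visit DR → queue [AL, OY, OJ, ND, JB]
Visit AL → queue [OY, OJ, ND, JB]
Visit OY → queue [OJ, ND, JB]
Visit OJ → queue [ND, JB]
Visit ND → queue [JB]
Visit JB → queue []

Visit order: ZJ, YY, YS, WN, PX, NA, KL, UR, MY, NX, DR, AL, OY, OJ, ND, JB

OY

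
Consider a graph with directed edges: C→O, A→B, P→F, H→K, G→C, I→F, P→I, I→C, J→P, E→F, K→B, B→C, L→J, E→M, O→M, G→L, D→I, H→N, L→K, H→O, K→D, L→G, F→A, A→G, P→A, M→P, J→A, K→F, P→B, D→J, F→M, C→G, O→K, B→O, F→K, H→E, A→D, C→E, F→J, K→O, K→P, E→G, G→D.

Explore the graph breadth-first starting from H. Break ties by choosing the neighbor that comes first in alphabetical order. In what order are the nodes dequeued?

H, E, K, N, O, F, G, M, B, D, P, A, J, C, L, I

Visit H; enqueue E, K, N, O → queue [E, K, N, O]
Visit E; enqueue F, G, M → queue [K, N, O, F, G, M]
Visit K; enqueue B, D, P → queue [N, O, F, G, M, B, D, P]
Visit N → queue [O, F, G, M, B, D, P]
Visit O → queue [F, G, M, B, D, P]
Visit F; enqueue A, J → queue [G, M, B, D, P, A, J]
Visit G; enqueue C, L → queue [M, B, D, P, A, J, C, L]
Visit M → queue [B, D, P, A, J, C, L]
Visit B → queue [D, P, A, J, C, L]
Visit D; enqueue I → queue [P, A, J, C, L, I]
Visit P → queue [A, J, C, L, I]
Visit A → queue [J, C, L, I]
Visit J → queue [C, L, I]
Visit C → queue [L, I]
Visit L → queue [I]
Visit I → queue []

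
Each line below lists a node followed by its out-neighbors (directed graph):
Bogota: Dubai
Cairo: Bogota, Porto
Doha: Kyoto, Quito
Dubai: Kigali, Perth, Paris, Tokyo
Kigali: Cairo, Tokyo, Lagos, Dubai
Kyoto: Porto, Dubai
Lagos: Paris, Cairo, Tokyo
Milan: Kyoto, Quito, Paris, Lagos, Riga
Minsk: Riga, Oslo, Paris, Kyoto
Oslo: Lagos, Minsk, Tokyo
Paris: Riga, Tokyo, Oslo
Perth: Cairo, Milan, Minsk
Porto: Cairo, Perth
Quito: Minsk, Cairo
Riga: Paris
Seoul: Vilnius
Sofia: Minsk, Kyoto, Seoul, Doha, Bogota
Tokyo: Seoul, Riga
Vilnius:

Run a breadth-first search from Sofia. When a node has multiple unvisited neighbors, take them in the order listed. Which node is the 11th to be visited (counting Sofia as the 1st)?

Visit Sofia; enqueue Minsk, Kyoto, Seoul, Doha, Bogota → queue [Minsk, Kyoto, Seoul, Doha, Bogota]
Visit Minsk; enqueue Riga, Oslo, Paris → queue [Kyoto, Seoul, Doha, Bogota, Riga, Oslo, Paris]
Visit Kyoto; enqueue Porto, Dubai → queue [Seoul, Doha, Bogota, Riga, Oslo, Paris, Porto, Dubai]
Visit Seoul; enqueue Vilnius → queue [Doha, Bogota, Riga, Oslo, Paris, Porto, Dubai, Vilnius]
Visit Doha; enqueue Quito → queue [Bogota, Riga, Oslo, Paris, Porto, Dubai, Vilnius, Quito]
Visit Bogota → queue [Riga, Oslo, Paris, Porto, Dubai, Vilnius, Quito]
Visit Riga → queue [Oslo, Paris, Porto, Dubai, Vilnius, Quito]
Visit Oslo; enqueue Lagos, Tokyo → queue [Paris, Porto, Dubai, Vilnius, Quito, Lagos, Tokyo]
Visit Paris → queue [Porto, Dubai, Vilnius, Quito, Lagos, Tokyo]
Visit Porto; enqueue Cairo, Perth → queue [Dubai, Vilnius, Quito, Lagos, Tokyo, Cairo, Perth]
Visit Dubai; enqueue Kigali → queue [Vilnius, Quito, Lagos, Tokyo, Cairo, Perth, Kigali]
Visit Vilnius → queue [Quito, Lagos, Tokyo, Cairo, Perth, Kigali]
Visit Quito → queue [Lagos, Tokyo, Cairo, Perth, Kigali]
Visit Lagos → queue [Tokyo, Cairo, Perth, Kigali]
Visit Tokyo → queue [Cairo, Perth, Kigali]
Visit Cairo → queue [Perth, Kigali]
Visit Perth; enqueue Milan → queue [Kigali, Milan]
Visit Kigali → queue [Milan]
Visit Milan → queue []

Visit order: Sofia, Minsk, Kyoto, Seoul, Doha, Bogota, Riga, Oslo, Paris, Porto, Dubai, Vilnius, Quito, Lagos, Tokyo, Cairo, Perth, Kigali, Milan

Dubai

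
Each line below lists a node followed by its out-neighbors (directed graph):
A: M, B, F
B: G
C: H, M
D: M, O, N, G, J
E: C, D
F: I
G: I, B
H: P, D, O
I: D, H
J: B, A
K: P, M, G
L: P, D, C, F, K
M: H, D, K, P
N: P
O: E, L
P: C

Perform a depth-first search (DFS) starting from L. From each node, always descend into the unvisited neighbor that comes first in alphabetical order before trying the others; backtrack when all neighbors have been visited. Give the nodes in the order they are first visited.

Visit L
L → C
C → H
H → D
D → G
G → B
G → I
D → J
J → A
A → F
A → M
M → K
K → P
D → N
D → O
O → E

L -> C -> H -> D -> G -> B -> I -> J -> A -> F -> M -> K -> P -> N -> O -> E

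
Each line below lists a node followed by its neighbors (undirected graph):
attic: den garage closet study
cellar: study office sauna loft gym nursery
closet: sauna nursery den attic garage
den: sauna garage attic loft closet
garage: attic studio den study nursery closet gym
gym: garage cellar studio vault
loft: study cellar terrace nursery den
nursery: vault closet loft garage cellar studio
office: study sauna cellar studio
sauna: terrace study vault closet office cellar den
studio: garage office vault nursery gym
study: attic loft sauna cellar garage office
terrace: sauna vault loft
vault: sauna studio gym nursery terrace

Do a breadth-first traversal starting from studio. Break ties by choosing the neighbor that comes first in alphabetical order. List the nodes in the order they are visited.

Visit studio; enqueue garage, gym, nursery, office, vault → queue [garage, gym, nursery, office, vault]
Visit garage; enqueue attic, closet, den, study → queue [gym, nursery, office, vault, attic, closet, den, study]
Visit gym; enqueue cellar → queue [nursery, office, vault, attic, closet, den, study, cellar]
Visit nursery; enqueue loft → queue [office, vault, attic, closet, den, study, cellar, loft]
Visit office; enqueue sauna → queue [vault, attic, closet, den, study, cellar, loft, sauna]
Visit vault; enqueue terrace → queue [attic, closet, den, study, cellar, loft, sauna, terrace]
Visit attic → queue [closet, den, study, cellar, loft, sauna, terrace]
Visit closet → queue [den, study, cellar, loft, sauna, terrace]
Visit den → queue [study, cellar, loft, sauna, terrace]
Visit study → queue [cellar, loft, sauna, terrace]
Visit cellar → queue [loft, sauna, terrace]
Visit loft → queue [sauna, terrace]
Visit sauna → queue [terrace]
Visit terrace → queue []

studio garage gym nursery office vault attic closet den study cellar loft sauna terrace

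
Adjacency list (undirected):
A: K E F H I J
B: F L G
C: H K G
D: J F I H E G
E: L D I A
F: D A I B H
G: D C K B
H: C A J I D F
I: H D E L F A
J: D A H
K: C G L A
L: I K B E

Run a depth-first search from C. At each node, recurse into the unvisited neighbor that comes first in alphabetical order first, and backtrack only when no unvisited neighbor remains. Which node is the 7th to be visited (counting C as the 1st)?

D

Visit C
C → G
G → B
B → F
F → A
A → E
E → D
D → H
H → I
I → L
L → K
H → J

Visit order: C, G, B, F, A, E, D, H, I, L, K, J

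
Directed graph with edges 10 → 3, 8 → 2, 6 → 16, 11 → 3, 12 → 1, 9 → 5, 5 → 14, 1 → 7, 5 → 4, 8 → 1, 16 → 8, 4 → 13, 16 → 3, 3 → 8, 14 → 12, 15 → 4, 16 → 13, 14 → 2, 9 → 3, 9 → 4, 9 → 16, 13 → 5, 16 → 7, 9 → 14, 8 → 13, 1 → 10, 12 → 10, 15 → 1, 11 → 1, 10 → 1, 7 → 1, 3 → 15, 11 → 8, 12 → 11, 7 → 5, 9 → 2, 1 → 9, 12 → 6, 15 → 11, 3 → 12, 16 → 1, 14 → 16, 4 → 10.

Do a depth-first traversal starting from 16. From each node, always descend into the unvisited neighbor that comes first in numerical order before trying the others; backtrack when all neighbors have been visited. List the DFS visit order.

Visit 16
16 → 1
1 → 7
7 → 5
5 → 4
4 → 10
10 → 3
3 → 8
8 → 2
8 → 13
3 → 12
12 → 6
12 → 11
3 → 15
5 → 14
1 → 9

16 -> 1 -> 7 -> 5 -> 4 -> 10 -> 3 -> 8 -> 2 -> 13 -> 12 -> 6 -> 11 -> 15 -> 14 -> 9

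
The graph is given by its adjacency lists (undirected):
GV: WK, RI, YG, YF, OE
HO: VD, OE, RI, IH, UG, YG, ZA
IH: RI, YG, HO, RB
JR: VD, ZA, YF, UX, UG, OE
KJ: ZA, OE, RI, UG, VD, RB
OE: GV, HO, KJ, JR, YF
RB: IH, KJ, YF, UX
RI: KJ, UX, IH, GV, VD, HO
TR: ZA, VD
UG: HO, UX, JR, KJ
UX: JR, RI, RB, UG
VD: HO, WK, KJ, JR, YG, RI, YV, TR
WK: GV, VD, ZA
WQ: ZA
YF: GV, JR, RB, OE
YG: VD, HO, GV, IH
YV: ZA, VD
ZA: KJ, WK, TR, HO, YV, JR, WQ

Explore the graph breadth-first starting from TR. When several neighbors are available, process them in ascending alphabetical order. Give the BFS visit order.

TR -> VD -> ZA -> HO -> JR -> KJ -> RI -> WK -> YG -> YV -> WQ -> IH -> OE -> UG -> UX -> YF -> RB -> GV

Visit TR; enqueue VD, ZA → queue [VD, ZA]
Visit VD; enqueue HO, JR, KJ, RI, WK, YG, YV → queue [ZA, HO, JR, KJ, RI, WK, YG, YV]
Visit ZA; enqueue WQ → queue [HO, JR, KJ, RI, WK, YG, YV, WQ]
Visit HO; enqueue IH, OE, UG → queue [JR, KJ, RI, WK, YG, YV, WQ, IH, OE, UG]
Visit JR; enqueue UX, YF → queue [KJ, RI, WK, YG, YV, WQ, IH, OE, UG, UX, YF]
Visit KJ; enqueue RB → queue [RI, WK, YG, YV, WQ, IH, OE, UG, UX, YF, RB]
Visit RI; enqueue GV → queue [WK, YG, YV, WQ, IH, OE, UG, UX, YF, RB, GV]
Visit WK → queue [YG, YV, WQ, IH, OE, UG, UX, YF, RB, GV]
Visit YG → queue [YV, WQ, IH, OE, UG, UX, YF, RB, GV]
Visit YV → queue [WQ, IH, OE, UG, UX, YF, RB, GV]
Visit WQ → queue [IH, OE, UG, UX, YF, RB, GV]
Visit IH → queue [OE, UG, UX, YF, RB, GV]
Visit OE → queue [UG, UX, YF, RB, GV]
Visit UG → queue [UX, YF, RB, GV]
Visit UX → queue [YF, RB, GV]
Visit YF → queue [RB, GV]
Visit RB → queue [GV]
Visit GV → queue []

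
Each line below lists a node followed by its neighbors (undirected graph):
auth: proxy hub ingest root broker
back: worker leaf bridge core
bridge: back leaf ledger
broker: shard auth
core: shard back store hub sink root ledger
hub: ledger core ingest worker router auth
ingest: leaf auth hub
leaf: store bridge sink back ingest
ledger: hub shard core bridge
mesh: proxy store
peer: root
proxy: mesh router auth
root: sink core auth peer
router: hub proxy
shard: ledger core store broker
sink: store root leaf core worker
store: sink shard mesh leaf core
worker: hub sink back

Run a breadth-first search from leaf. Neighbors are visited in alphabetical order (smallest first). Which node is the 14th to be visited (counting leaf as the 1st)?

shard

Visit leaf; enqueue back, bridge, ingest, sink, store → queue [back, bridge, ingest, sink, store]
Visit back; enqueue core, worker → queue [bridge, ingest, sink, store, core, worker]
Visit bridge; enqueue ledger → queue [ingest, sink, store, core, worker, ledger]
Visit ingest; enqueue auth, hub → queue [sink, store, core, worker, ledger, auth, hub]
Visit sink; enqueue root → queue [store, core, worker, ledger, auth, hub, root]
Visit store; enqueue mesh, shard → queue [core, worker, ledger, auth, hub, root, mesh, shard]
Visit core → queue [worker, ledger, auth, hub, root, mesh, shard]
Visit worker → queue [ledger, auth, hub, root, mesh, shard]
Visit ledger → queue [auth, hub, root, mesh, shard]
Visit auth; enqueue broker, proxy → queue [hub, root, mesh, shard, broker, proxy]
Visit hub; enqueue router → queue [root, mesh, shard, broker, proxy, router]
Visit root; enqueue peer → queue [mesh, shard, broker, proxy, router, peer]
Visit mesh → queue [shard, broker, proxy, router, peer]
Visit shard → queue [broker, proxy, router, peer]
Visit broker → queue [proxy, router, peer]
Visit proxy → queue [router, peer]
Visit router → queue [peer]
Visit peer → queue []

Visit order: leaf, back, bridge, ingest, sink, store, core, worker, ledger, auth, hub, root, mesh, shard, broker, proxy, router, peer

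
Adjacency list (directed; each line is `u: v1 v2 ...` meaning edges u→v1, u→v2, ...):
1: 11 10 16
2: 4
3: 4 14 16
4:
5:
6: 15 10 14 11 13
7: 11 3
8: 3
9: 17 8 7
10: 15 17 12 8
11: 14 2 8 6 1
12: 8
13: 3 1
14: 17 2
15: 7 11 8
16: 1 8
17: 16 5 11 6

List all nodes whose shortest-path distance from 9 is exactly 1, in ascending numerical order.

Level 0: 9
Level 1: 7, 8, 17
Level 2: 3, 5, 6, 11, 16
Level 3: 1, 2, 4, 10, 13, 14, 15
Level 4: 12

7, 8, 17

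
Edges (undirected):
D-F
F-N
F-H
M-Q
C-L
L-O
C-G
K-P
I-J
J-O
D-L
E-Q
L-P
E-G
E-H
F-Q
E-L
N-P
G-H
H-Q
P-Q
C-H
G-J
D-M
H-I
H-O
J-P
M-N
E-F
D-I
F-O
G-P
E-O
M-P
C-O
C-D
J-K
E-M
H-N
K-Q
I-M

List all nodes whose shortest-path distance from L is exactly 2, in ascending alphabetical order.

F, G, H, I, J, K, M, N, Q

Level 0: L
Level 1: C, D, E, O, P
Level 2: F, G, H, I, J, K, M, N, Q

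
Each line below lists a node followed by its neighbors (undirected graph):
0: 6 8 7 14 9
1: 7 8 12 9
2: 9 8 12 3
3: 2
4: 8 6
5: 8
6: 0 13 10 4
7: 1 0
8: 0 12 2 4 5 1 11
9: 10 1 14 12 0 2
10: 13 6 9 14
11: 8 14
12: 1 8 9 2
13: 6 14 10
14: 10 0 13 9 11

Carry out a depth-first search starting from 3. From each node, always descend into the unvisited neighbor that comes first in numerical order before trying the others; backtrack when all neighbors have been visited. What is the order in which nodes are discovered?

Visit 3
3 → 2
2 → 8
8 → 0
0 → 6
6 → 4
6 → 10
10 → 9
9 → 1
1 → 7
1 → 12
9 → 14
14 → 11
14 → 13
8 → 5

3, 2, 8, 0, 6, 4, 10, 9, 1, 7, 12, 14, 11, 13, 5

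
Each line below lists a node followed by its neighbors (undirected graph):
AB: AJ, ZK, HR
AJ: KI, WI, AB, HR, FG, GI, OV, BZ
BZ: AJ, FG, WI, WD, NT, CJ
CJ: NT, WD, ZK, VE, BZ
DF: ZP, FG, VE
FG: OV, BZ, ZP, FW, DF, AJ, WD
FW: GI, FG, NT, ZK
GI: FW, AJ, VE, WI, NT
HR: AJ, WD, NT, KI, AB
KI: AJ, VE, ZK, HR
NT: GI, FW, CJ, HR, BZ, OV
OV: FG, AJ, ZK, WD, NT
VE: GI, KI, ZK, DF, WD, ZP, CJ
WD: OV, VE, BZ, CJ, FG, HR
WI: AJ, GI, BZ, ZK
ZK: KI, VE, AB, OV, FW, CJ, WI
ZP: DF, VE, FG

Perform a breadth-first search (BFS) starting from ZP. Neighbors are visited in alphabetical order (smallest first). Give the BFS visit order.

Visit ZP; enqueue DF, FG, VE → queue [DF, FG, VE]
Visit DF → queue [FG, VE]
Visit FG; enqueue AJ, BZ, FW, OV, WD → queue [VE, AJ, BZ, FW, OV, WD]
Visit VE; enqueue CJ, GI, KI, ZK → queue [AJ, BZ, FW, OV, WD, CJ, GI, KI, ZK]
Visit AJ; enqueue AB, HR, WI → queue [BZ, FW, OV, WD, CJ, GI, KI, ZK, AB, HR, WI]
Visit BZ; enqueue NT → queue [FW, OV, WD, CJ, GI, KI, ZK, AB, HR, WI, NT]
Visit FW → queue [OV, WD, CJ, GI, KI, ZK, AB, HR, WI, NT]
Visit OV → queue [WD, CJ, GI, KI, ZK, AB, HR, WI, NT]
Visit WD → queue [CJ, GI, KI, ZK, AB, HR, WI, NT]
Visit CJ → queue [GI, KI, ZK, AB, HR, WI, NT]
Visit GI → queue [KI, ZK, AB, HR, WI, NT]
Visit KI → queue [ZK, AB, HR, WI, NT]
Visit ZK → queue [AB, HR, WI, NT]
Visit AB → queue [HR, WI, NT]
Visit HR → queue [WI, NT]
Visit WI → queue [NT]
Visit NT → queue []

ZP, DF, FG, VE, AJ, BZ, FW, OV, WD, CJ, GI, KI, ZK, AB, HR, WI, NT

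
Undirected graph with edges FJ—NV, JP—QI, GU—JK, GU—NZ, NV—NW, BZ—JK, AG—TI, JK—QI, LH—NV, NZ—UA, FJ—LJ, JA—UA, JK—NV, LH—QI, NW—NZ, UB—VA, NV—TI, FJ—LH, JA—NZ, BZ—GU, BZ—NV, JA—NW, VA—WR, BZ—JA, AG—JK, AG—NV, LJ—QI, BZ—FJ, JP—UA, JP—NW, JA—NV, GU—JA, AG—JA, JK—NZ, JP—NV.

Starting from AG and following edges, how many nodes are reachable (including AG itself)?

BFS from AG visits: AG, JA, JK, NV, TI, BZ, GU, NW, NZ, UA, QI, FJ, JP, LH, LJ
Reachable nodes: 15 of 18 total.

15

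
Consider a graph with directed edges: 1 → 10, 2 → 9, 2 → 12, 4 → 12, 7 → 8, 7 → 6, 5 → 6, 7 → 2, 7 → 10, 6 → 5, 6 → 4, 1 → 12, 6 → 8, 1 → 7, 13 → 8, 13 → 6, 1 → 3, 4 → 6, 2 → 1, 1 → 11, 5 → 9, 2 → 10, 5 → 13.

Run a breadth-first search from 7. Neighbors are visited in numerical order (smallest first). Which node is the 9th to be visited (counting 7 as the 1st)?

Visit 7; enqueue 2, 6, 8, 10 → queue [2, 6, 8, 10]
Visit 2; enqueue 1, 9, 12 → queue [6, 8, 10, 1, 9, 12]
Visit 6; enqueue 4, 5 → queue [8, 10, 1, 9, 12, 4, 5]
Visit 8 → queue [10, 1, 9, 12, 4, 5]
Visit 10 → queue [1, 9, 12, 4, 5]
Visit 1; enqueue 3, 11 → queue [9, 12, 4, 5, 3, 11]
Visit 9 → queue [12, 4, 5, 3, 11]
Visit 12 → queue [4, 5, 3, 11]
Visit 4 → queue [5, 3, 11]
Visit 5; enqueue 13 → queue [3, 11, 13]
Visit 3 → queue [11, 13]
Visit 11 → queue [13]
Visit 13 → queue []

Visit order: 7, 2, 6, 8, 10, 1, 9, 12, 4, 5, 3, 11, 13

4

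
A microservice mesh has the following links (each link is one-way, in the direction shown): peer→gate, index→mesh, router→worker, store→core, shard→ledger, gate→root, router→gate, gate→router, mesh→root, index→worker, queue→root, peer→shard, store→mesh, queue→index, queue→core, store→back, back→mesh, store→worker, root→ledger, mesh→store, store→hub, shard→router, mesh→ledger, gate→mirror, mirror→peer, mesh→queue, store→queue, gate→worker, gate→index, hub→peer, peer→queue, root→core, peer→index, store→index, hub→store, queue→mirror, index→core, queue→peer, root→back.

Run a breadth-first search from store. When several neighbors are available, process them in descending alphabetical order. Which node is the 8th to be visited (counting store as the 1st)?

back

Visit store; enqueue worker, queue, mesh, index, hub, core, back → queue [worker, queue, mesh, index, hub, core, back]
Visit worker → queue [queue, mesh, index, hub, core, back]
Visit queue; enqueue root, peer, mirror → queue [mesh, index, hub, core, back, root, peer, mirror]
Visit mesh; enqueue ledger → queue [index, hub, core, back, root, peer, mirror, ledger]
Visit index → queue [hub, core, back, root, peer, mirror, ledger]
Visit hub → queue [core, back, root, peer, mirror, ledger]
Visit core → queue [back, root, peer, mirror, ledger]
Visit back → queue [root, peer, mirror, ledger]
Visit root → queue [peer, mirror, ledger]
Visit peer; enqueue shard, gate → queue [mirror, ledger, shard, gate]
Visit mirror → queue [ledger, shard, gate]
Visit ledger → queue [shard, gate]
Visit shard; enqueue router → queue [gate, router]
Visit gate → queue [router]
Visit router → queue []

Visit order: store, worker, queue, mesh, index, hub, core, back, root, peer, mirror, ledger, shard, gate, router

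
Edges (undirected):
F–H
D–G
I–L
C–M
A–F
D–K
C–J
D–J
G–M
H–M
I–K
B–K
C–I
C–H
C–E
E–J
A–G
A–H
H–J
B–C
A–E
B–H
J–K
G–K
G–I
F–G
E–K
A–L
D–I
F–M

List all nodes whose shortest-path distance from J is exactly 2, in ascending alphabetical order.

Level 0: J
Level 1: C, D, E, H, K
Level 2: A, B, F, G, I, M
Level 3: L

A, B, F, G, I, M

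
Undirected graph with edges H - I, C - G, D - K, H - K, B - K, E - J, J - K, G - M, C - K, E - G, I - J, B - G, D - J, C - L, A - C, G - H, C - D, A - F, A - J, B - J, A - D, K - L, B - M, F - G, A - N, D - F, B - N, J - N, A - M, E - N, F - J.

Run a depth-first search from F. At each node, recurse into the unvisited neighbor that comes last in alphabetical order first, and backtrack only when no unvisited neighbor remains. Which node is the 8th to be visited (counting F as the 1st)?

Visit F
F → J
J → N
N → E
E → G
G → M
M → B
B → K
K → L
L → C
C → D
D → A
K → H
H → I

Visit order: F, J, N, E, G, M, B, K, L, C, D, A, H, I

K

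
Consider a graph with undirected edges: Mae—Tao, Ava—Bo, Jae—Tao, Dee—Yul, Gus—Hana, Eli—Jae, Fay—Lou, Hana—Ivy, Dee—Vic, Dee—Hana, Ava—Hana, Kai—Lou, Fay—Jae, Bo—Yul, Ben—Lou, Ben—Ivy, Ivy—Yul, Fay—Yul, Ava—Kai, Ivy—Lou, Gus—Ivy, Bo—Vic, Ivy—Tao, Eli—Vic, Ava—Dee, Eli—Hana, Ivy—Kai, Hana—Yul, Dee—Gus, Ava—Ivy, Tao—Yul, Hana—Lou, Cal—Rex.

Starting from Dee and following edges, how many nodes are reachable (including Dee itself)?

16

BFS from Dee visits: Dee, Ava, Gus, Hana, Vic, Yul, Bo, Ivy, Kai, Eli, Lou, Fay, Tao, Ben, Jae, Mae
Reachable nodes: 16 of 18 total.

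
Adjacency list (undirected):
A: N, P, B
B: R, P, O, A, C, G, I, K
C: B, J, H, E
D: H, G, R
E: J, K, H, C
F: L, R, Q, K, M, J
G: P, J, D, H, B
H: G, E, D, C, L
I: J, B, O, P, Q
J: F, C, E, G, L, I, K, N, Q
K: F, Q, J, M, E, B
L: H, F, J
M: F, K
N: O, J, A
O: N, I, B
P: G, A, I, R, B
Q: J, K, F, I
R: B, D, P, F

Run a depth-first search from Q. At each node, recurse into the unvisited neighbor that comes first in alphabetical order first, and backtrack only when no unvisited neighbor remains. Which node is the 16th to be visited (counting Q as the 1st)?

Visit Q
Q → F
F → J
J → C
C → B
B → A
A → N
N → O
O → I
I → P
P → G
G → D
D → H
H → E
E → K
K → M
H → L
D → R

Visit order: Q, F, J, C, B, A, N, O, I, P, G, D, H, E, K, M, L, R

M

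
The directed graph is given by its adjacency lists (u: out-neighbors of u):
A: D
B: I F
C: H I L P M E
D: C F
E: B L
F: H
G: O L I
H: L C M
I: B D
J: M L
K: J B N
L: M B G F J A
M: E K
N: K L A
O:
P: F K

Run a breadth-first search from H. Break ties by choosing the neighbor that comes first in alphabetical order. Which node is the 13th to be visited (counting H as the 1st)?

Visit H; enqueue C, L, M → queue [C, L, M]
Visit C; enqueue E, I, P → queue [L, M, E, I, P]
Visit L; enqueue A, B, F, G, J → queue [M, E, I, P, A, B, F, G, J]
Visit M; enqueue K → queue [E, I, P, A, B, F, G, J, K]
Visit E → queue [I, P, A, B, F, G, J, K]
Visit I; enqueue D → queue [P, A, B, F, G, J, K, D]
Visit P → queue [A, B, F, G, J, K, D]
Visit A → queue [B, F, G, J, K, D]
Visit B → queue [F, G, J, K, D]
Visit F → queue [G, J, K, D]
Visit G; enqueue O → queue [J, K, D, O]
Visit J → queue [K, D, O]
Visit K; enqueue N → queue [D, O, N]
Visit D → queue [O, N]
Visit O → queue [N]
Visit N → queue []

Visit order: H, C, L, M, E, I, P, A, B, F, G, J, K, D, O, N

K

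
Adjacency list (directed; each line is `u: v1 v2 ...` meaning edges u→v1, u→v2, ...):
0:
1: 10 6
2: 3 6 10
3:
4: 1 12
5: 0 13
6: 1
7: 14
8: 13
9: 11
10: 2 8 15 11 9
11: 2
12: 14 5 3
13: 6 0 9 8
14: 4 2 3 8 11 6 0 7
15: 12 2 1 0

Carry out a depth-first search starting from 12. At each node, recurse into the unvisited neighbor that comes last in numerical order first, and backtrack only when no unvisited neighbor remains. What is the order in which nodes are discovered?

Visit 12
12 → 14
14 → 11
11 → 2
2 → 10
10 → 15
15 → 1
1 → 6
15 → 0
10 → 9
10 → 8
8 → 13
2 → 3
14 → 7
14 → 4
12 → 5

12, 14, 11, 2, 10, 15, 1, 6, 0, 9, 8, 13, 3, 7, 4, 5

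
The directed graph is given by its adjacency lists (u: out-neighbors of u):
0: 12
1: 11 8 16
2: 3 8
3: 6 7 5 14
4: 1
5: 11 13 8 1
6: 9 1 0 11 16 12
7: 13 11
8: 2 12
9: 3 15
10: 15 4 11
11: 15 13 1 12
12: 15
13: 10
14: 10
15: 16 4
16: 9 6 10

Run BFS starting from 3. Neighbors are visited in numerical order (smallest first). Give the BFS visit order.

3 → 5 → 6 → 7 → 14 → 1 → 8 → 11 → 13 → 0 → 9 → 12 → 16 → 10 → 2 → 15 → 4

Visit 3; enqueue 5, 6, 7, 14 → queue [5, 6, 7, 14]
Visit 5; enqueue 1, 8, 11, 13 → queue [6, 7, 14, 1, 8, 11, 13]
Visit 6; enqueue 0, 9, 12, 16 → queue [7, 14, 1, 8, 11, 13, 0, 9, 12, 16]
Visit 7 → queue [14, 1, 8, 11, 13, 0, 9, 12, 16]
Visit 14; enqueue 10 → queue [1, 8, 11, 13, 0, 9, 12, 16, 10]
Visit 1 → queue [8, 11, 13, 0, 9, 12, 16, 10]
Visit 8; enqueue 2 → queue [11, 13, 0, 9, 12, 16, 10, 2]
Visit 11; enqueue 15 → queue [13, 0, 9, 12, 16, 10, 2, 15]
Visit 13 → queue [0, 9, 12, 16, 10, 2, 15]
Visit 0 → queue [9, 12, 16, 10, 2, 15]
Visit 9 → queue [12, 16, 10, 2, 15]
Visit 12 → queue [16, 10, 2, 15]
Visit 16 → queue [10, 2, 15]
Visit 10; enqueue 4 → queue [2, 15, 4]
Visit 2 → queue [15, 4]
Visit 15 → queue [4]
Visit 4 → queue []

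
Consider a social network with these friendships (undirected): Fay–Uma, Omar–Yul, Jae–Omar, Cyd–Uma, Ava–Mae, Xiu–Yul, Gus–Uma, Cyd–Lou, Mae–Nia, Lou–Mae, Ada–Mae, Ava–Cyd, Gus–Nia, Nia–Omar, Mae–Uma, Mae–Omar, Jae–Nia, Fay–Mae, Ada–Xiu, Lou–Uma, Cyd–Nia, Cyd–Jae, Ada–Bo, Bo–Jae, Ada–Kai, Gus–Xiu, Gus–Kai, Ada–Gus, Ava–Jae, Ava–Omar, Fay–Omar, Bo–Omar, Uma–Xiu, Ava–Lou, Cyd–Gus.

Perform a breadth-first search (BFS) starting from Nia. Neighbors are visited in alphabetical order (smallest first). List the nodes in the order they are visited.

Nia, Cyd, Gus, Jae, Mae, Omar, Ava, Lou, Uma, Ada, Kai, Xiu, Bo, Fay, Yul

Visit Nia; enqueue Cyd, Gus, Jae, Mae, Omar → queue [Cyd, Gus, Jae, Mae, Omar]
Visit Cyd; enqueue Ava, Lou, Uma → queue [Gus, Jae, Mae, Omar, Ava, Lou, Uma]
Visit Gus; enqueue Ada, Kai, Xiu → queue [Jae, Mae, Omar, Ava, Lou, Uma, Ada, Kai, Xiu]
Visit Jae; enqueue Bo → queue [Mae, Omar, Ava, Lou, Uma, Ada, Kai, Xiu, Bo]
Visit Mae; enqueue Fay → queue [Omar, Ava, Lou, Uma, Ada, Kai, Xiu, Bo, Fay]
Visit Omar; enqueue Yul → queue [Ava, Lou, Uma, Ada, Kai, Xiu, Bo, Fay, Yul]
Visit Ava → queue [Lou, Uma, Ada, Kai, Xiu, Bo, Fay, Yul]
Visit Lou → queue [Uma, Ada, Kai, Xiu, Bo, Fay, Yul]
Visit Uma → queue [Ada, Kai, Xiu, Bo, Fay, Yul]
Visit Ada → queue [Kai, Xiu, Bo, Fay, Yul]
Visit Kai → queue [Xiu, Bo, Fay, Yul]
Visit Xiu → queue [Bo, Fay, Yul]
Visit Bo → queue [Fay, Yul]
Visit Fay → queue [Yul]
Visit Yul → queue []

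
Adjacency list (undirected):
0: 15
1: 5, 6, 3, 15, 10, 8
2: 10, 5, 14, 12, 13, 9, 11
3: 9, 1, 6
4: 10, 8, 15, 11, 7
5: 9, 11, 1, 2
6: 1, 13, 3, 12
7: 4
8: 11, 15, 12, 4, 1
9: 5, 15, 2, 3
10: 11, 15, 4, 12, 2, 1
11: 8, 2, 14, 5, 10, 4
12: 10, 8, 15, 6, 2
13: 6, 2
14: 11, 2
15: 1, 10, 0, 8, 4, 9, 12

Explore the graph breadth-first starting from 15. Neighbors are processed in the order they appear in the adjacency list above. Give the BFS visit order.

15 → 1 → 10 → 0 → 8 → 4 → 9 → 12 → 5 → 6 → 3 → 11 → 2 → 7 → 13 → 14

Visit 15; enqueue 1, 10, 0, 8, 4, 9, 12 → queue [1, 10, 0, 8, 4, 9, 12]
Visit 1; enqueue 5, 6, 3 → queue [10, 0, 8, 4, 9, 12, 5, 6, 3]
Visit 10; enqueue 11, 2 → queue [0, 8, 4, 9, 12, 5, 6, 3, 11, 2]
Visit 0 → queue [8, 4, 9, 12, 5, 6, 3, 11, 2]
Visit 8 → queue [4, 9, 12, 5, 6, 3, 11, 2]
Visit 4; enqueue 7 → queue [9, 12, 5, 6, 3, 11, 2, 7]
Visit 9 → queue [12, 5, 6, 3, 11, 2, 7]
Visit 12 → queue [5, 6, 3, 11, 2, 7]
Visit 5 → queue [6, 3, 11, 2, 7]
Visit 6; enqueue 13 → queue [3, 11, 2, 7, 13]
Visit 3 → queue [11, 2, 7, 13]
Visit 11; enqueue 14 → queue [2, 7, 13, 14]
Visit 2 → queue [7, 13, 14]
Visit 7 → queue [13, 14]
Visit 13 → queue [14]
Visit 14 → queue []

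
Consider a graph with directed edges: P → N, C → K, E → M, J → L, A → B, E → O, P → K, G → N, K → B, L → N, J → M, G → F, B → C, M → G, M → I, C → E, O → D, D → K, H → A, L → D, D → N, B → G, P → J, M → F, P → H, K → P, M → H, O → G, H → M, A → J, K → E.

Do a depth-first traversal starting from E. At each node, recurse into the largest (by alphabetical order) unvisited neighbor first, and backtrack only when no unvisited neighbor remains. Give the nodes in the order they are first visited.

E, O, G, N, F, D, K, P, J, M, I, H, A, B, C, L

Visit E
E → O
O → G
G → N
G → F
O → D
D → K
K → P
P → J
J → M
M → I
M → H
H → A
A → B
B → C
J → L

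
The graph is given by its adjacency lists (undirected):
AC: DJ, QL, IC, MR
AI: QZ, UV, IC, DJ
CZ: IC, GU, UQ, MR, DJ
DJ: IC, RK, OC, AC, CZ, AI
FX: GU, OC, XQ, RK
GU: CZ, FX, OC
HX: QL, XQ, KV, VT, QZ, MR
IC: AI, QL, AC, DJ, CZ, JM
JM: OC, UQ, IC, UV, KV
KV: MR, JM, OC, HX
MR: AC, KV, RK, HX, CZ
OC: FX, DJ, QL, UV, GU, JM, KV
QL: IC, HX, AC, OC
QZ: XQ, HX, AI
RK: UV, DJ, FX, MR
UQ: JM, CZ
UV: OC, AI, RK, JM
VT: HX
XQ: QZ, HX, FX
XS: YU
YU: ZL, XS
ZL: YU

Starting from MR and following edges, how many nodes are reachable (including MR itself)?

BFS from MR visits: MR, AC, KV, RK, HX, CZ, DJ, QL, IC, JM, OC, UV, FX, XQ, VT, QZ, GU, UQ, AI
Reachable nodes: 19 of 22 total.

19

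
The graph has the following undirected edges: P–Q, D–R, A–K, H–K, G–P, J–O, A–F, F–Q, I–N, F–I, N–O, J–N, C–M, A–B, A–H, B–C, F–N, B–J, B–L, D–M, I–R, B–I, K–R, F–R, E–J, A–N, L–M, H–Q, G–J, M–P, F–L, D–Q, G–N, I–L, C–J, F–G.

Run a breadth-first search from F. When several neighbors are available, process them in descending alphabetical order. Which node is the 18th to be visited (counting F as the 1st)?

Visit F; enqueue R, Q, N, L, I, G, A → queue [R, Q, N, L, I, G, A]
Visit R; enqueue K, D → queue [Q, N, L, I, G, A, K, D]
Visit Q; enqueue P, H → queue [N, L, I, G, A, K, D, P, H]
Visit N; enqueue O, J → queue [L, I, G, A, K, D, P, H, O, J]
Visit L; enqueue M, B → queue [I, G, A, K, D, P, H, O, J, M, B]
Visit I → queue [G, A, K, D, P, H, O, J, M, B]
Visit G → queue [A, K, D, P, H, O, J, M, B]
Visit A → queue [K, D, P, H, O, J, M, B]
Visit K → queue [D, P, H, O, J, M, B]
Visit D → queue [P, H, O, J, M, B]
Visit P → queue [H, O, J, M, B]
Visit H → queue [O, J, M, B]
Visit O → queue [J, M, B]
Visit J; enqueue E, C → queue [M, B, E, C]
Visit M → queue [B, E, C]
Visit B → queue [E, C]
Visit E → queue [C]
Visit C → queue []

Visit order: F, R, Q, N, L, I, G, A, K, D, P, H, O, J, M, B, E, C

C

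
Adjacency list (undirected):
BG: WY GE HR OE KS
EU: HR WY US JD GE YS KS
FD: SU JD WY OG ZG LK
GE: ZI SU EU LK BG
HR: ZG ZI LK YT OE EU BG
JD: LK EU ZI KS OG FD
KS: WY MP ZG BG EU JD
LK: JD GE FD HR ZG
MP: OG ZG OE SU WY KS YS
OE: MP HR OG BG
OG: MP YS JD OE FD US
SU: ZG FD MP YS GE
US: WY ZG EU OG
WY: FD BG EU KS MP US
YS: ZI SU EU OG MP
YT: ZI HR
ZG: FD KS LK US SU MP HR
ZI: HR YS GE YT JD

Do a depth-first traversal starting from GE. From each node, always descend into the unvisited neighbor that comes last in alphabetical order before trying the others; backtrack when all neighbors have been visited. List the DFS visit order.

Visit GE
GE → ZI
ZI → YT
YT → HR
HR → ZG
ZG → US
US → WY
WY → MP
MP → YS
YS → SU
SU → FD
FD → OG
OG → OE
OE → BG
BG → KS
KS → JD
JD → LK
JD → EU

GE → ZI → YT → HR → ZG → US → WY → MP → YS → SU → FD → OG → OE → BG → KS → JD → LK → EU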